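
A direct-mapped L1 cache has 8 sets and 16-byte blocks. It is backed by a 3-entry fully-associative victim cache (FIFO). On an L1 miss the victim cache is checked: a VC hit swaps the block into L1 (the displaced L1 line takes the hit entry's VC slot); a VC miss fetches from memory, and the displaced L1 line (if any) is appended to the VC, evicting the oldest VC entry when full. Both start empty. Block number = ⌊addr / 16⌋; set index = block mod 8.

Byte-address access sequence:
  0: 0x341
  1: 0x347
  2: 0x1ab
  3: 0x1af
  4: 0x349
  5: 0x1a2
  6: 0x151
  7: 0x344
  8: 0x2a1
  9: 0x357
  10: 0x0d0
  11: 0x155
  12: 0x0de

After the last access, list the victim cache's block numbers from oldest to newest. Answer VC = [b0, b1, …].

#0 0x341→b52/s4 MISS; vc=[]
#1 0x347→b52/s4 L1-HIT; vc=[]
#2 0x1ab→b26/s2 MISS; vc=[]
#3 0x1af→b26/s2 L1-HIT; vc=[]
#4 0x349→b52/s4 L1-HIT; vc=[]
#5 0x1a2→b26/s2 L1-HIT; vc=[]
#6 0x151→b21/s5 MISS; vc=[]
#7 0x344→b52/s4 L1-HIT; vc=[]
#8 0x2a1→b42/s2 MISS; vc=[26]
#9 0x357→b53/s5 MISS; vc=[26,21]
#10 0xd0→b13/s5 MISS; vc=[26,21,53]
#11 0x155→b21/s5 VC-HIT; vc=[26,13,53]
#12 0xde→b13/s5 VC-HIT; vc=[26,21,53]

VC = [26, 21, 53]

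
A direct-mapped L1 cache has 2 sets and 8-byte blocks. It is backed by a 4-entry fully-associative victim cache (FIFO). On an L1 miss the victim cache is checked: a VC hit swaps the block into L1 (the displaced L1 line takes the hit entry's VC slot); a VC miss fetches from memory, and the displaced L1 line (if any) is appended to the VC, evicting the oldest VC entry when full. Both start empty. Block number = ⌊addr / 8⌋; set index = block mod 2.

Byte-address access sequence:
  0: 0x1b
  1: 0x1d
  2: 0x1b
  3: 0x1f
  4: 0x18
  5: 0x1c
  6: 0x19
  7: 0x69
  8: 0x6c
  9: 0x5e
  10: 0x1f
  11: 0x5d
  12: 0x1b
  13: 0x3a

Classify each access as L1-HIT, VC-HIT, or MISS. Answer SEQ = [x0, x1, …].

SEQ = [MISS, L1-HIT, L1-HIT, L1-HIT, L1-HIT, L1-HIT, L1-HIT, MISS, L1-HIT, MISS, VC-HIT, VC-HIT, VC-HIT, MISS]

#0 0x1b→b3/s1 MISS; vc=[]
#1 0x1d→b3/s1 L1-HIT; vc=[]
#2 0x1b→b3/s1 L1-HIT; vc=[]
#3 0x1f→b3/s1 L1-HIT; vc=[]
#4 0x18→b3/s1 L1-HIT; vc=[]
#5 0x1c→b3/s1 L1-HIT; vc=[]
#6 0x19→b3/s1 L1-HIT; vc=[]
#7 0x69→b13/s1 MISS; vc=[3]
#8 0x6c→b13/s1 L1-HIT; vc=[3]
#9 0x5e→b11/s1 MISS; vc=[3,13]
#10 0x1f→b3/s1 VC-HIT; vc=[11,13]
#11 0x5d→b11/s1 VC-HIT; vc=[3,13]
#12 0x1b→b3/s1 VC-HIT; vc=[11,13]
#13 0x3a→b7/s1 MISS; vc=[11,13,3]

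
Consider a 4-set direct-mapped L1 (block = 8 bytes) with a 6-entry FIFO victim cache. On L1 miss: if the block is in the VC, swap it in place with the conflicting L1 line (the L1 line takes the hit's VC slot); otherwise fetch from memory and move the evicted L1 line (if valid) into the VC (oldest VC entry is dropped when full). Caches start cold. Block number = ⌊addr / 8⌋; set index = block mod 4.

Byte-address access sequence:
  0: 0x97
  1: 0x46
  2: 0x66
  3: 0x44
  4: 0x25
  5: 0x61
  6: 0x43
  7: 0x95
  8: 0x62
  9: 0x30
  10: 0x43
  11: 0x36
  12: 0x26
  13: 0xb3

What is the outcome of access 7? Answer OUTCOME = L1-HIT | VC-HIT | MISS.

  [0] addr=0x97 blk=18 s=2: MISS | VC []
  [1] addr=0x46 blk=8 s=0: MISS | VC []
  [2] addr=0x66 blk=12 s=0: MISS | VC [8]
  [3] addr=0x44 blk=8 s=0: VC-HIT | VC [12]
  [4] addr=0x25 blk=4 s=0: MISS | VC [12, 8]
  [5] addr=0x61 blk=12 s=0: VC-HIT | VC [4, 8]
  [6] addr=0x43 blk=8 s=0: VC-HIT | VC [4, 12]
  [7] addr=0x95 blk=18 s=2: L1-HIT | VC [4, 12]
  [8] addr=0x62 blk=12 s=0: VC-HIT | VC [4, 8]
  [9] addr=0x30 blk=6 s=2: MISS | VC [4, 8, 18]
  [10] addr=0x43 blk=8 s=0: VC-HIT | VC [4, 12, 18]
  [11] addr=0x36 blk=6 s=2: L1-HIT | VC [4, 12, 18]
  [12] addr=0x26 blk=4 s=0: VC-HIT | VC [8, 12, 18]
  [13] addr=0xb3 blk=22 s=2: MISS | VC [8, 12, 18, 6]

OUTCOME = L1-HIT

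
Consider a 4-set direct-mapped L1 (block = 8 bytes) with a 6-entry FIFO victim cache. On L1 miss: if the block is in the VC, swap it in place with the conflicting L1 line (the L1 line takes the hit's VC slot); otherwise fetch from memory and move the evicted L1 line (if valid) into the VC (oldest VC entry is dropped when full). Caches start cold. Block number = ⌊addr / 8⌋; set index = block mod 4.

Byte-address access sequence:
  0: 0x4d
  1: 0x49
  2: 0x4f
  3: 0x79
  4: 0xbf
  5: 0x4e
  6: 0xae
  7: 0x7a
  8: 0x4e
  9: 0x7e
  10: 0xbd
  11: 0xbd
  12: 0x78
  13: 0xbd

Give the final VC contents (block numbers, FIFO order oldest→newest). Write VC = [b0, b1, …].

#0 0x4d→b9/s1 MISS; vc=[]
#1 0x49→b9/s1 L1-HIT; vc=[]
#2 0x4f→b9/s1 L1-HIT; vc=[]
#3 0x79→b15/s3 MISS; vc=[]
#4 0xbf→b23/s3 MISS; vc=[15]
#5 0x4e→b9/s1 L1-HIT; vc=[15]
#6 0xae→b21/s1 MISS; vc=[15,9]
#7 0x7a→b15/s3 VC-HIT; vc=[23,9]
#8 0x4e→b9/s1 VC-HIT; vc=[23,21]
#9 0x7e→b15/s3 L1-HIT; vc=[23,21]
#10 0xbd→b23/s3 VC-HIT; vc=[15,21]
#11 0xbd→b23/s3 L1-HIT; vc=[15,21]
#12 0x78→b15/s3 VC-HIT; vc=[23,21]
#13 0xbd→b23/s3 VC-HIT; vc=[15,21]

VC = [15, 21]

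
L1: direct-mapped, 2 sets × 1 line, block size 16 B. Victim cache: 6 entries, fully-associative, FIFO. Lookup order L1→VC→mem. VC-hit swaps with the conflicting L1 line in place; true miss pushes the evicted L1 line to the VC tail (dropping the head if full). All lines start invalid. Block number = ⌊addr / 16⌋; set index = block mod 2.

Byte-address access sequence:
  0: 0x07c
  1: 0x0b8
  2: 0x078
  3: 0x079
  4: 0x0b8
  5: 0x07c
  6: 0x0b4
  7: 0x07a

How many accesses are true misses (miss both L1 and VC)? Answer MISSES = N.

MISSES = 2

0: 0x7c (blk 7, set 1) → MISS  vc=[]
1: 0xb8 (blk 11, set 1) → MISS  vc=[7]
2: 0x78 (blk 7, set 1) → VC-HIT  vc=[11]
3: 0x79 (blk 7, set 1) → L1-HIT  vc=[11]
4: 0xb8 (blk 11, set 1) → VC-HIT  vc=[7]
5: 0x7c (blk 7, set 1) → VC-HIT  vc=[11]
6: 0xb4 (blk 11, set 1) → VC-HIT  vc=[7]
7: 0x7a (blk 7, set 1) → VC-HIT  vc=[11]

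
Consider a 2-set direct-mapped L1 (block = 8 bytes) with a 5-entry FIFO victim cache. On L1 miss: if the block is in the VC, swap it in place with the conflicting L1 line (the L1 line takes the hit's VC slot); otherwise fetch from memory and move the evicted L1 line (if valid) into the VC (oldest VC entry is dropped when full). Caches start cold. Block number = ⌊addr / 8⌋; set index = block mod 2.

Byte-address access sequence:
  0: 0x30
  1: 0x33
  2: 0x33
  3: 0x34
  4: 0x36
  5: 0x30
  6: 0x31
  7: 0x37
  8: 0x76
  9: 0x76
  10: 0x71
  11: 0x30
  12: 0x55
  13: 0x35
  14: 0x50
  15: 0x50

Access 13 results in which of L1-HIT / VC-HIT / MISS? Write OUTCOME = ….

OUTCOME = VC-HIT

#0 0x30→b6/s0 MISS; vc=[]
#1 0x33→b6/s0 L1-HIT; vc=[]
#2 0x33→b6/s0 L1-HIT; vc=[]
#3 0x34→b6/s0 L1-HIT; vc=[]
#4 0x36→b6/s0 L1-HIT; vc=[]
#5 0x30→b6/s0 L1-HIT; vc=[]
#6 0x31→b6/s0 L1-HIT; vc=[]
#7 0x37→b6/s0 L1-HIT; vc=[]
#8 0x76→b14/s0 MISS; vc=[6]
#9 0x76→b14/s0 L1-HIT; vc=[6]
#10 0x71→b14/s0 L1-HIT; vc=[6]
#11 0x30→b6/s0 VC-HIT; vc=[14]
#12 0x55→b10/s0 MISS; vc=[14,6]
#13 0x35→b6/s0 VC-HIT; vc=[14,10]
#14 0x50→b10/s0 VC-HIT; vc=[14,6]
#15 0x50→b10/s0 L1-HIT; vc=[14,6]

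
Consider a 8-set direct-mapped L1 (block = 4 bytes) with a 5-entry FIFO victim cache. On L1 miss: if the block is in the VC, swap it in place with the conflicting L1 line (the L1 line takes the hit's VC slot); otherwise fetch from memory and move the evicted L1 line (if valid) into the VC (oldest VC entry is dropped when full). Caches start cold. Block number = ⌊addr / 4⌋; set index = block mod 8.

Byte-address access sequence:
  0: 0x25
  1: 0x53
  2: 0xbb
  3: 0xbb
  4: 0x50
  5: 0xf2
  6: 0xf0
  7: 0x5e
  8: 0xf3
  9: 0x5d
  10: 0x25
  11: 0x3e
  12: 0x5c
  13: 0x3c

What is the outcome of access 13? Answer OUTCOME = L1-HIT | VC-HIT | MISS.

OUTCOME = VC-HIT

0: 0x25 (blk 9, set 1) → MISS  vc=[]
1: 0x53 (blk 20, set 4) → MISS  vc=[]
2: 0xbb (blk 46, set 6) → MISS  vc=[]
3: 0xbb (blk 46, set 6) → L1-HIT  vc=[]
4: 0x50 (blk 20, set 4) → L1-HIT  vc=[]
5: 0xf2 (blk 60, set 4) → MISS  vc=[20]
6: 0xf0 (blk 60, set 4) → L1-HIT  vc=[20]
7: 0x5e (blk 23, set 7) → MISS  vc=[20]
8: 0xf3 (blk 60, set 4) → L1-HIT  vc=[20]
9: 0x5d (blk 23, set 7) → L1-HIT  vc=[20]
10: 0x25 (blk 9, set 1) → L1-HIT  vc=[20]
11: 0x3e (blk 15, set 7) → MISS  vc=[20, 23]
12: 0x5c (blk 23, set 7) → VC-HIT  vc=[20, 15]
13: 0x3c (blk 15, set 7) → VC-HIT  vc=[20, 23]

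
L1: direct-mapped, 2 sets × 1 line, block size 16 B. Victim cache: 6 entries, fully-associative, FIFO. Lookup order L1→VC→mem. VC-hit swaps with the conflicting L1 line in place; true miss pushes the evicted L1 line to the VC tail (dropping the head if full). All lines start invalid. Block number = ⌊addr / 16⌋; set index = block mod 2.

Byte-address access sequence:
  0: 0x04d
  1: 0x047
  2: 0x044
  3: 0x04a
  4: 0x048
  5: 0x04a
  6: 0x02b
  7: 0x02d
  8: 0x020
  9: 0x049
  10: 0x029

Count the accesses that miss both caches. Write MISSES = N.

MISSES = 2

#0 0x4d→b4/s0 MISS; vc=[]
#1 0x47→b4/s0 L1-HIT; vc=[]
#2 0x44→b4/s0 L1-HIT; vc=[]
#3 0x4a→b4/s0 L1-HIT; vc=[]
#4 0x48→b4/s0 L1-HIT; vc=[]
#5 0x4a→b4/s0 L1-HIT; vc=[]
#6 0x2b→b2/s0 MISS; vc=[4]
#7 0x2d→b2/s0 L1-HIT; vc=[4]
#8 0x20→b2/s0 L1-HIT; vc=[4]
#9 0x49→b4/s0 VC-HIT; vc=[2]
#10 0x29→b2/s0 VC-HIT; vc=[4]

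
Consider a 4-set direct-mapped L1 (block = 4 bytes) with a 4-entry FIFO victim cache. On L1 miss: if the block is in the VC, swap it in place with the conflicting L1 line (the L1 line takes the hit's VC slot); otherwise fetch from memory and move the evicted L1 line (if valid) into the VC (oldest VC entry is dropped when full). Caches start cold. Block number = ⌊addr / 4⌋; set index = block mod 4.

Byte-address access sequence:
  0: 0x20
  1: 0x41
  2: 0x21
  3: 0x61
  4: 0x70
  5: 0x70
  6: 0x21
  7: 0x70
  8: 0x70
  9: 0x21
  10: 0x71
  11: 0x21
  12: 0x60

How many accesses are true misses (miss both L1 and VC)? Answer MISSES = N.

MISSES = 4

0: 0x20 (blk 8, set 0) → MISS  vc=[]
1: 0x41 (blk 16, set 0) → MISS  vc=[8]
2: 0x21 (blk 8, set 0) → VC-HIT  vc=[16]
3: 0x61 (blk 24, set 0) → MISS  vc=[16, 8]
4: 0x70 (blk 28, set 0) → MISS  vc=[16, 8, 24]
5: 0x70 (blk 28, set 0) → L1-HIT  vc=[16, 8, 24]
6: 0x21 (blk 8, set 0) → VC-HIT  vc=[16, 28, 24]
7: 0x70 (blk 28, set 0) → VC-HIT  vc=[16, 8, 24]
8: 0x70 (blk 28, set 0) → L1-HIT  vc=[16, 8, 24]
9: 0x21 (blk 8, set 0) → VC-HIT  vc=[16, 28, 24]
10: 0x71 (blk 28, set 0) → VC-HIT  vc=[16, 8, 24]
11: 0x21 (blk 8, set 0) → VC-HIT  vc=[16, 28, 24]
12: 0x60 (blk 24, set 0) → VC-HIT  vc=[16, 28, 8]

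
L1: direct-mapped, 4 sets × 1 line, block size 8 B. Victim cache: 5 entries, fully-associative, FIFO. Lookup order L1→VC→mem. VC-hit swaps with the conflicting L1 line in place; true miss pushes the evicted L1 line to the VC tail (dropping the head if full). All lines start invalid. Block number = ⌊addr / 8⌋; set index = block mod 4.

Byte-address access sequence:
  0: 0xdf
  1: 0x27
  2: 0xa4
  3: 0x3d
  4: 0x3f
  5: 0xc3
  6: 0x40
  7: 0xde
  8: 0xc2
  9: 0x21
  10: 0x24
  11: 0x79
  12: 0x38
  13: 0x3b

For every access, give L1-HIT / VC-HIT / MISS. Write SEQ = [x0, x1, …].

SEQ = [MISS, MISS, MISS, MISS, L1-HIT, MISS, MISS, VC-HIT, VC-HIT, VC-HIT, L1-HIT, MISS, VC-HIT, L1-HIT]

#0 0xdf→b27/s3 MISS; vc=[]
#1 0x27→b4/s0 MISS; vc=[]
#2 0xa4→b20/s0 MISS; vc=[4]
#3 0x3d→b7/s3 MISS; vc=[4,27]
#4 0x3f→b7/s3 L1-HIT; vc=[4,27]
#5 0xc3→b24/s0 MISS; vc=[4,27,20]
#6 0x40→b8/s0 MISS; vc=[4,27,20,24]
#7 0xde→b27/s3 VC-HIT; vc=[4,7,20,24]
#8 0xc2→b24/s0 VC-HIT; vc=[4,7,20,8]
#9 0x21→b4/s0 VC-HIT; vc=[24,7,20,8]
#10 0x24→b4/s0 L1-HIT; vc=[24,7,20,8]
#11 0x79→b15/s3 MISS; vc=[24,7,20,8,27]
#12 0x38→b7/s3 VC-HIT; vc=[24,15,20,8,27]
#13 0x3b→b7/s3 L1-HIT; vc=[24,15,20,8,27]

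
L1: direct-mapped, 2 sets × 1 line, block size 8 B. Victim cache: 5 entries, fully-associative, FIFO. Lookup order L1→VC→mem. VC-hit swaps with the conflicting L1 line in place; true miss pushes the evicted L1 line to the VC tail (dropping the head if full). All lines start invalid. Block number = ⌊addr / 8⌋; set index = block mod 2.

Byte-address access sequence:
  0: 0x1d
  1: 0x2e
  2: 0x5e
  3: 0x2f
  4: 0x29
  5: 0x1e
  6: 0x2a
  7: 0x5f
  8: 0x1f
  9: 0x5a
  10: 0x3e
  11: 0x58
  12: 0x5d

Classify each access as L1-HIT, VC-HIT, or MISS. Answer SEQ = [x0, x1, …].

SEQ = [MISS, MISS, MISS, VC-HIT, L1-HIT, VC-HIT, VC-HIT, VC-HIT, VC-HIT, VC-HIT, MISS, VC-HIT, L1-HIT]

#0 0x1d→b3/s1 MISS; vc=[]
#1 0x2e→b5/s1 MISS; vc=[3]
#2 0x5e→b11/s1 MISS; vc=[3,5]
#3 0x2f→b5/s1 VC-HIT; vc=[3,11]
#4 0x29→b5/s1 L1-HIT; vc=[3,11]
#5 0x1e→b3/s1 VC-HIT; vc=[5,11]
#6 0x2a→b5/s1 VC-HIT; vc=[3,11]
#7 0x5f→b11/s1 VC-HIT; vc=[3,5]
#8 0x1f→b3/s1 VC-HIT; vc=[11,5]
#9 0x5a→b11/s1 VC-HIT; vc=[3,5]
#10 0x3e→b7/s1 MISS; vc=[3,5,11]
#11 0x58→b11/s1 VC-HIT; vc=[3,5,7]
#12 0x5d→b11/s1 L1-HIT; vc=[3,5,7]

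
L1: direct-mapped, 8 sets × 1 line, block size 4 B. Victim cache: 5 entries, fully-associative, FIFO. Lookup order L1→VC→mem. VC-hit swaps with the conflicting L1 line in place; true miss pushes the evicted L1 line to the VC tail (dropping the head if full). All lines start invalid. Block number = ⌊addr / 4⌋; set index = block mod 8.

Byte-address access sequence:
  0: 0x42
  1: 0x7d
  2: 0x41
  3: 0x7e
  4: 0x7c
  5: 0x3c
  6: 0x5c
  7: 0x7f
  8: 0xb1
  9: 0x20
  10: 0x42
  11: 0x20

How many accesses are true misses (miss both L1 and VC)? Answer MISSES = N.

MISSES = 6

0: 0x42 (blk 16, set 0) → MISS  vc=[]
1: 0x7d (blk 31, set 7) → MISS  vc=[]
2: 0x41 (blk 16, set 0) → L1-HIT  vc=[]
3: 0x7e (blk 31, set 7) → L1-HIT  vc=[]
4: 0x7c (blk 31, set 7) → L1-HIT  vc=[]
5: 0x3c (blk 15, set 7) → MISS  vc=[31]
6: 0x5c (blk 23, set 7) → MISS  vc=[31, 15]
7: 0x7f (blk 31, set 7) → VC-HIT  vc=[23, 15]
8: 0xb1 (blk 44, set 4) → MISS  vc=[23, 15]
9: 0x20 (blk 8, set 0) → MISS  vc=[23, 15, 16]
10: 0x42 (blk 16, set 0) → VC-HIT  vc=[23, 15, 8]
11: 0x20 (blk 8, set 0) → VC-HIT  vc=[23, 15, 16]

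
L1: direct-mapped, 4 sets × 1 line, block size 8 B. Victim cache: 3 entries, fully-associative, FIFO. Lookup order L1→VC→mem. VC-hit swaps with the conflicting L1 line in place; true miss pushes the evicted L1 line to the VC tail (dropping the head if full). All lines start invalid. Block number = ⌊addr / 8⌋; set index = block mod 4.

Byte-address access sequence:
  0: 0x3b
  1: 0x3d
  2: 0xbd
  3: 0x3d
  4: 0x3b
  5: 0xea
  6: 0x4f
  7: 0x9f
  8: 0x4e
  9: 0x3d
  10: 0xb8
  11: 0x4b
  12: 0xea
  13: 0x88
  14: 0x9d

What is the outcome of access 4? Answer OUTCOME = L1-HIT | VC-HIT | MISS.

0: 0x3b (blk 7, set 3) → MISS  vc=[]
1: 0x3d (blk 7, set 3) → L1-HIT  vc=[]
2: 0xbd (blk 23, set 3) → MISS  vc=[7]
3: 0x3d (blk 7, set 3) → VC-HIT  vc=[23]
4: 0x3b (blk 7, set 3) → L1-HIT  vc=[23]
5: 0xea (blk 29, set 1) → MISS  vc=[23]
6: 0x4f (blk 9, set 1) → MISS  vc=[23, 29]
7: 0x9f (blk 19, set 3) → MISS  vc=[23, 29, 7]
8: 0x4e (blk 9, set 1) → L1-HIT  vc=[23, 29, 7]
9: 0x3d (blk 7, set 3) → VC-HIT  vc=[23, 29, 19]
10: 0xb8 (blk 23, set 3) → VC-HIT  vc=[7, 29, 19]
11: 0x4b (blk 9, set 1) → L1-HIT  vc=[7, 29, 19]
12: 0xea (blk 29, set 1) → VC-HIT  vc=[7, 9, 19]
13: 0x88 (blk 17, set 1) → MISS  vc=[9, 19, 29]
14: 0x9d (blk 19, set 3) → VC-HIT  vc=[9, 23, 29]

OUTCOME = L1-HIT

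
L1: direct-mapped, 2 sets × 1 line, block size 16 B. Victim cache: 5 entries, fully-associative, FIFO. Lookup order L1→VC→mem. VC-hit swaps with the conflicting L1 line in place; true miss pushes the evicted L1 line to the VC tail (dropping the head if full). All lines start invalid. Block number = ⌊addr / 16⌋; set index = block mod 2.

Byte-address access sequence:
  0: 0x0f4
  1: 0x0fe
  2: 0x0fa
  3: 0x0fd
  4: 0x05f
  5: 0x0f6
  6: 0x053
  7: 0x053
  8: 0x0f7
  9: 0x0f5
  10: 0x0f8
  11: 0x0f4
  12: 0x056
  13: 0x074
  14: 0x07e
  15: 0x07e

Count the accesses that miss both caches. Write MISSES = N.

#0 0xf4→b15/s1 MISS; vc=[]
#1 0xfe→b15/s1 L1-HIT; vc=[]
#2 0xfa→b15/s1 L1-HIT; vc=[]
#3 0xfd→b15/s1 L1-HIT; vc=[]
#4 0x5f→b5/s1 MISS; vc=[15]
#5 0xf6→b15/s1 VC-HIT; vc=[5]
#6 0x53→b5/s1 VC-HIT; vc=[15]
#7 0x53→b5/s1 L1-HIT; vc=[15]
#8 0xf7→b15/s1 VC-HIT; vc=[5]
#9 0xf5→b15/s1 L1-HIT; vc=[5]
#10 0xf8→b15/s1 L1-HIT; vc=[5]
#11 0xf4→b15/s1 L1-HIT; vc=[5]
#12 0x56→b5/s1 VC-HIT; vc=[15]
#13 0x74→b7/s1 MISS; vc=[15,5]
#14 0x7e→b7/s1 L1-HIT; vc=[15,5]
#15 0x7e→b7/s1 L1-HIT; vc=[15,5]

MISSES = 3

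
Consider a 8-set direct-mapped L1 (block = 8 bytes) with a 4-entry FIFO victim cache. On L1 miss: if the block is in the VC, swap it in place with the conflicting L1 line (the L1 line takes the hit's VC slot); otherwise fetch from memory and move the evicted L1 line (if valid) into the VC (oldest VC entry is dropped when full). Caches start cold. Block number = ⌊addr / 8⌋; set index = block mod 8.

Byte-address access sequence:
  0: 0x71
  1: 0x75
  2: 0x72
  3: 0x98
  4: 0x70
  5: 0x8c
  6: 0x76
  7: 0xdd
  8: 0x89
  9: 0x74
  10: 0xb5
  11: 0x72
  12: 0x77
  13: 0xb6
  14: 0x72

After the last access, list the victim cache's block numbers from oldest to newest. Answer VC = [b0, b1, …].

VC = [19, 22]

#0 0x71→b14/s6 MISS; vc=[]
#1 0x75→b14/s6 L1-HIT; vc=[]
#2 0x72→b14/s6 L1-HIT; vc=[]
#3 0x98→b19/s3 MISS; vc=[]
#4 0x70→b14/s6 L1-HIT; vc=[]
#5 0x8c→b17/s1 MISS; vc=[]
#6 0x76→b14/s6 L1-HIT; vc=[]
#7 0xdd→b27/s3 MISS; vc=[19]
#8 0x89→b17/s1 L1-HIT; vc=[19]
#9 0x74→b14/s6 L1-HIT; vc=[19]
#10 0xb5→b22/s6 MISS; vc=[19,14]
#11 0x72→b14/s6 VC-HIT; vc=[19,22]
#12 0x77→b14/s6 L1-HIT; vc=[19,22]
#13 0xb6→b22/s6 VC-HIT; vc=[19,14]
#14 0x72→b14/s6 VC-HIT; vc=[19,22]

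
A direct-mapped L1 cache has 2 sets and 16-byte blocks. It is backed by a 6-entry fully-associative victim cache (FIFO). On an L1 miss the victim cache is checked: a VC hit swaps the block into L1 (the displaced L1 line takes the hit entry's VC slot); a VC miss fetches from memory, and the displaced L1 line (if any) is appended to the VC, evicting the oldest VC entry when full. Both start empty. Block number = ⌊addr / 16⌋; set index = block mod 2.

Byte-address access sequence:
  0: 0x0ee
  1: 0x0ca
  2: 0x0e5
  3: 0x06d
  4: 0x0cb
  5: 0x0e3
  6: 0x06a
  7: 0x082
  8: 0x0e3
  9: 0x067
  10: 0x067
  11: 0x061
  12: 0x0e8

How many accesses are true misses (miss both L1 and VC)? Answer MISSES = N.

  [0] addr=0xee blk=14 s=0: MISS | VC []
  [1] addr=0xca blk=12 s=0: MISS | VC [14]
  [2] addr=0xe5 blk=14 s=0: VC-HIT | VC [12]
  [3] addr=0x6d blk=6 s=0: MISS | VC [12, 14]
  [4] addr=0xcb blk=12 s=0: VC-HIT | VC [6, 14]
  [5] addr=0xe3 blk=14 s=0: VC-HIT | VC [6, 12]
  [6] addr=0x6a blk=6 s=0: VC-HIT | VC [14, 12]
  [7] addr=0x82 blk=8 s=0: MISS | VC [14, 12, 6]
  [8] addr=0xe3 blk=14 s=0: VC-HIT | VC [8, 12, 6]
  [9] addr=0x67 blk=6 s=0: VC-HIT | VC [8, 12, 14]
  [10] addr=0x67 blk=6 s=0: L1-HIT | VC [8, 12, 14]
  [11] addr=0x61 blk=6 s=0: L1-HIT | VC [8, 12, 14]
  [12] addr=0xe8 blk=14 s=0: VC-HIT | VC [8, 12, 6]

MISSES = 4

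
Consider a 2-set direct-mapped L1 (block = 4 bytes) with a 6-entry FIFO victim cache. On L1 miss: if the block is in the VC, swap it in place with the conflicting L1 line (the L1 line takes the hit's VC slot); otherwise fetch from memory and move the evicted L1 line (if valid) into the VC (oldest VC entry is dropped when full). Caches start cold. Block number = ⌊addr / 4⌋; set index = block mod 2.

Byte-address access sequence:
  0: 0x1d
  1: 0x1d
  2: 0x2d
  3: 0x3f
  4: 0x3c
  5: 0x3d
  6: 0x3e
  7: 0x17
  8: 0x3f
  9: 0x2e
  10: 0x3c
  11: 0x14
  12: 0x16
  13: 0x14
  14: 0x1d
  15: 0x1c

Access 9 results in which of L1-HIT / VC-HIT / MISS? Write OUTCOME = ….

0: 0x1d (blk 7, set 1) → MISS  vc=[]
1: 0x1d (blk 7, set 1) → L1-HIT  vc=[]
2: 0x2d (blk 11, set 1) → MISS  vc=[7]
3: 0x3f (blk 15, set 1) → MISS  vc=[7, 11]
4: 0x3c (blk 15, set 1) → L1-HIT  vc=[7, 11]
5: 0x3d (blk 15, set 1) → L1-HIT  vc=[7, 11]
6: 0x3e (blk 15, set 1) → L1-HIT  vc=[7, 11]
7: 0x17 (blk 5, set 1) → MISS  vc=[7, 11, 15]
8: 0x3f (blk 15, set 1) → VC-HIT  vc=[7, 11, 5]
9: 0x2e (blk 11, set 1) → VC-HIT  vc=[7, 15, 5]
10: 0x3c (blk 15, set 1) → VC-HIT  vc=[7, 11, 5]
11: 0x14 (blk 5, set 1) → VC-HIT  vc=[7, 11, 15]
12: 0x16 (blk 5, set 1) → L1-HIT  vc=[7, 11, 15]
13: 0x14 (blk 5, set 1) → L1-HIT  vc=[7, 11, 15]
14: 0x1d (blk 7, set 1) → VC-HIT  vc=[5, 11, 15]
15: 0x1c (blk 7, set 1) → L1-HIT  vc=[5, 11, 15]

OUTCOME = VC-HIT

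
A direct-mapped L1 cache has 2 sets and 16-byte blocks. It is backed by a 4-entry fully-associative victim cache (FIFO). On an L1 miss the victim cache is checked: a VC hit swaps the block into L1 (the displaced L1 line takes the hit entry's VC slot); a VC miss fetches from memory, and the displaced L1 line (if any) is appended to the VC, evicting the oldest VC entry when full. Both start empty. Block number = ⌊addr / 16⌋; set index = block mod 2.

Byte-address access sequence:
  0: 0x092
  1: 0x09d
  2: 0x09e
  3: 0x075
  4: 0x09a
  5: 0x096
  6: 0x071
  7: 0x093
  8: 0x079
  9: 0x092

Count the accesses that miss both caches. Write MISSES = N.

MISSES = 2

  [0] addr=0x92 blk=9 s=1: MISS | VC []
  [1] addr=0x9d blk=9 s=1: L1-HIT | VC []
  [2] addr=0x9e blk=9 s=1: L1-HIT | VC []
  [3] addr=0x75 blk=7 s=1: MISS | VC [9]
  [4] addr=0x9a blk=9 s=1: VC-HIT | VC [7]
  [5] addr=0x96 blk=9 s=1: L1-HIT | VC [7]
  [6] addr=0x71 blk=7 s=1: VC-HIT | VC [9]
  [7] addr=0x93 blk=9 s=1: VC-HIT | VC [7]
  [8] addr=0x79 blk=7 s=1: VC-HIT | VC [9]
  [9] addr=0x92 blk=9 s=1: VC-HIT | VC [7]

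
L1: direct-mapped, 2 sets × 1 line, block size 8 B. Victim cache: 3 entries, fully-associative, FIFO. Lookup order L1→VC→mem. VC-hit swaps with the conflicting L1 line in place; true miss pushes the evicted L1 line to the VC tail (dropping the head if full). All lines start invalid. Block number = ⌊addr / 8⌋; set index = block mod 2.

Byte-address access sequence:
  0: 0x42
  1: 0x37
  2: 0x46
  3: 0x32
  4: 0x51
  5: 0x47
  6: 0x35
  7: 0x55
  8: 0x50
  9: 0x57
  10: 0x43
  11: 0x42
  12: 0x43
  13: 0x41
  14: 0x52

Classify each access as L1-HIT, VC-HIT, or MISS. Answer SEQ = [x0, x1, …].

  [0] addr=0x42 blk=8 s=0: MISS | VC []
  [1] addr=0x37 blk=6 s=0: MISS | VC [8]
  [2] addr=0x46 blk=8 s=0: VC-HIT | VC [6]
  [3] addr=0x32 blk=6 s=0: VC-HIT | VC [8]
  [4] addr=0x51 blk=10 s=0: MISS | VC [8, 6]
  [5] addr=0x47 blk=8 s=0: VC-HIT | VC [10, 6]
  [6] addr=0x35 blk=6 s=0: VC-HIT | VC [10, 8]
  [7] addr=0x55 blk=10 s=0: VC-HIT | VC [6, 8]
  [8] addr=0x50 blk=10 s=0: L1-HIT | VC [6, 8]
  [9] addr=0x57 blk=10 s=0: L1-HIT | VC [6, 8]
  [10] addr=0x43 blk=8 s=0: VC-HIT | VC [6, 10]
  [11] addr=0x42 blk=8 s=0: L1-HIT | VC [6, 10]
  [12] addr=0x43 blk=8 s=0: L1-HIT | VC [6, 10]
  [13] addr=0x41 blk=8 s=0: L1-HIT | VC [6, 10]
  [14] addr=0x52 blk=10 s=0: VC-HIT | VC [6, 8]

SEQ = [MISS, MISS, VC-HIT, VC-HIT, MISS, VC-HIT, VC-HIT, VC-HIT, L1-HIT, L1-HIT, VC-HIT, L1-HIT, L1-HIT, L1-HIT, VC-HIT]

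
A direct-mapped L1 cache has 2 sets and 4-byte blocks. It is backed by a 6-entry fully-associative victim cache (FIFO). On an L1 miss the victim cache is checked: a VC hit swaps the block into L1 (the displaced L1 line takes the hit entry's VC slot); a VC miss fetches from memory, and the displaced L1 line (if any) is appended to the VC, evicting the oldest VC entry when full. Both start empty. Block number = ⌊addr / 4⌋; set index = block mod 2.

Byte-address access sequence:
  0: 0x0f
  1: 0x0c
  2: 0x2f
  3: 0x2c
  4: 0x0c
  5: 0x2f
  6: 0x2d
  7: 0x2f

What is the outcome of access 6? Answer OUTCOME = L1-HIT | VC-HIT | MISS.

0: 0xf (blk 3, set 1) → MISS  vc=[]
1: 0xc (blk 3, set 1) → L1-HIT  vc=[]
2: 0x2f (blk 11, set 1) → MISS  vc=[3]
3: 0x2c (blk 11, set 1) → L1-HIT  vc=[3]
4: 0xc (blk 3, set 1) → VC-HIT  vc=[11]
5: 0x2f (blk 11, set 1) → VC-HIT  vc=[3]
6: 0x2d (blk 11, set 1) → L1-HIT  vc=[3]
7: 0x2f (blk 11, set 1) → L1-HIT  vc=[3]

OUTCOME = L1-HIT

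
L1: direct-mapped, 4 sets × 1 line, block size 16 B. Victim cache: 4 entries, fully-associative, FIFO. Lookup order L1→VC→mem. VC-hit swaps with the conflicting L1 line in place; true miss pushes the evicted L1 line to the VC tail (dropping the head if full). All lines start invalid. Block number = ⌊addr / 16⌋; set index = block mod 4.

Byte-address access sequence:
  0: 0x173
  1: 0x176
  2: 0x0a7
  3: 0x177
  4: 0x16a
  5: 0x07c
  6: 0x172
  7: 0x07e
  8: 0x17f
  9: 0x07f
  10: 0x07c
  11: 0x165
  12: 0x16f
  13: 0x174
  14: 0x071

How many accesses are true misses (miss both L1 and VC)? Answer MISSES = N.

MISSES = 4

#0 0x173→b23/s3 MISS; vc=[]
#1 0x176→b23/s3 L1-HIT; vc=[]
#2 0xa7→b10/s2 MISS; vc=[]
#3 0x177→b23/s3 L1-HIT; vc=[]
#4 0x16a→b22/s2 MISS; vc=[10]
#5 0x7c→b7/s3 MISS; vc=[10,23]
#6 0x172→b23/s3 VC-HIT; vc=[10,7]
#7 0x7e→b7/s3 VC-HIT; vc=[10,23]
#8 0x17f→b23/s3 VC-HIT; vc=[10,7]
#9 0x7f→b7/s3 VC-HIT; vc=[10,23]
#10 0x7c→b7/s3 L1-HIT; vc=[10,23]
#11 0x165→b22/s2 L1-HIT; vc=[10,23]
#12 0x16f→b22/s2 L1-HIT; vc=[10,23]
#13 0x174→b23/s3 VC-HIT; vc=[10,7]
#14 0x71→b7/s3 VC-HIT; vc=[10,23]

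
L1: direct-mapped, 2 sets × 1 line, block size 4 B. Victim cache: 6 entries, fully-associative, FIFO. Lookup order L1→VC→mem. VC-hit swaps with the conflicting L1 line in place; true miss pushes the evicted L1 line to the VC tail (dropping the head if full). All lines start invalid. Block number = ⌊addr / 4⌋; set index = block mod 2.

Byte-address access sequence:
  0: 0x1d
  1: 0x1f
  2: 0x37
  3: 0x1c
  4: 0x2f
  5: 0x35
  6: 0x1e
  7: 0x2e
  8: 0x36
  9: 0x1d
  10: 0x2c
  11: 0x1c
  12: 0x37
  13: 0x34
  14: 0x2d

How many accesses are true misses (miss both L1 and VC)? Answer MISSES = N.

MISSES = 3

  [0] addr=0x1d blk=7 s=1: MISS | VC []
  [1] addr=0x1f blk=7 s=1: L1-HIT | VC []
  [2] addr=0x37 blk=13 s=1: MISS | VC [7]
  [3] addr=0x1c blk=7 s=1: VC-HIT | VC [13]
  [4] addr=0x2f blk=11 s=1: MISS | VC [13, 7]
  [5] addr=0x35 blk=13 s=1: VC-HIT | VC [11, 7]
  [6] addr=0x1e blk=7 s=1: VC-HIT | VC [11, 13]
  [7] addr=0x2e blk=11 s=1: VC-HIT | VC [7, 13]
  [8] addr=0x36 blk=13 s=1: VC-HIT | VC [7, 11]
  [9] addr=0x1d blk=7 s=1: VC-HIT | VC [13, 11]
  [10] addr=0x2c blk=11 s=1: VC-HIT | VC [13, 7]
  [11] addr=0x1c blk=7 s=1: VC-HIT | VC [13, 11]
  [12] addr=0x37 blk=13 s=1: VC-HIT | VC [7, 11]
  [13] addr=0x34 blk=13 s=1: L1-HIT | VC [7, 11]
  [14] addr=0x2d blk=11 s=1: VC-HIT | VC [7, 13]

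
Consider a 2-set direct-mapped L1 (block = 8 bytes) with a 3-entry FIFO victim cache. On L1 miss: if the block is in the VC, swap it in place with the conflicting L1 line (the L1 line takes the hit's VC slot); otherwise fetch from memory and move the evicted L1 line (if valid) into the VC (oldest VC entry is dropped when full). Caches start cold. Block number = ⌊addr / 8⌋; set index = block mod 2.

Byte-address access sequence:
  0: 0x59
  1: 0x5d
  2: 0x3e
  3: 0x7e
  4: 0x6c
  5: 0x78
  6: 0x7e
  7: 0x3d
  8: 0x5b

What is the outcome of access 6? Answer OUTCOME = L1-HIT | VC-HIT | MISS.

OUTCOME = L1-HIT

  [0] addr=0x59 blk=11 s=1: MISS | VC []
  [1] addr=0x5d blk=11 s=1: L1-HIT | VC []
  [2] addr=0x3e blk=7 s=1: MISS | VC [11]
  [3] addr=0x7e blk=15 s=1: MISS | VC [11, 7]
  [4] addr=0x6c blk=13 s=1: MISS | VC [11, 7, 15]
  [5] addr=0x78 blk=15 s=1: VC-HIT | VC [11, 7, 13]
  [6] addr=0x7e blk=15 s=1: L1-HIT | VC [11, 7, 13]
  [7] addr=0x3d blk=7 s=1: VC-HIT | VC [11, 15, 13]
  [8] addr=0x5b blk=11 s=1: VC-HIT | VC [7, 15, 13]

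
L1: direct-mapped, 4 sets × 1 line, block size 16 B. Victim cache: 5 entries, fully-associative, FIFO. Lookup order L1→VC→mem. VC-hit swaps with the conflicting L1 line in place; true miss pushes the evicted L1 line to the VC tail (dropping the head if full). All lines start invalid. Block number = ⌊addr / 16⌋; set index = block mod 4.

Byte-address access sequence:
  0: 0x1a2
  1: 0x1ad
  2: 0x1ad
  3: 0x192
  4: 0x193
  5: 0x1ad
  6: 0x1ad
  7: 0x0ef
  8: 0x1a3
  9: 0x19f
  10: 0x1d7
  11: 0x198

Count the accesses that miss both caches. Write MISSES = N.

  [0] addr=0x1a2 blk=26 s=2: MISS | VC []
  [1] addr=0x1ad blk=26 s=2: L1-HIT | VC []
  [2] addr=0x1ad blk=26 s=2: L1-HIT | VC []
  [3] addr=0x192 blk=25 s=1: MISS | VC []
  [4] addr=0x193 blk=25 s=1: L1-HIT | VC []
  [5] addr=0x1ad blk=26 s=2: L1-HIT | VC []
  [6] addr=0x1ad blk=26 s=2: L1-HIT | VC []
  [7] addr=0xef blk=14 s=2: MISS | VC [26]
  [8] addr=0x1a3 blk=26 s=2: VC-HIT | VC [14]
  [9] addr=0x19f blk=25 s=1: L1-HIT | VC [14]
  [10] addr=0x1d7 blk=29 s=1: MISS | VC [14, 25]
  [11] addr=0x198 blk=25 s=1: VC-HIT | VC [14, 29]

MISSES = 4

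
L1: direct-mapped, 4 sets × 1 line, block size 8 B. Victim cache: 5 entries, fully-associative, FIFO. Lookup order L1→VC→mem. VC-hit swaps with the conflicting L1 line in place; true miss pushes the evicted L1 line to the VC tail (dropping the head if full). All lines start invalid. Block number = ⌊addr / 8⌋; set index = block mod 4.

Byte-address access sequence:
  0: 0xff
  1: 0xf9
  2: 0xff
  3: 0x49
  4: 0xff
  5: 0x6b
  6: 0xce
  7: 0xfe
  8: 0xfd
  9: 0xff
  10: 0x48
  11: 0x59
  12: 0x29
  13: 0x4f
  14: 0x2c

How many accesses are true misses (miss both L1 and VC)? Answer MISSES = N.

MISSES = 6

0: 0xff (blk 31, set 3) → MISS  vc=[]
1: 0xf9 (blk 31, set 3) → L1-HIT  vc=[]
2: 0xff (blk 31, set 3) → L1-HIT  vc=[]
3: 0x49 (blk 9, set 1) → MISS  vc=[]
4: 0xff (blk 31, set 3) → L1-HIT  vc=[]
5: 0x6b (blk 13, set 1) → MISS  vc=[9]
6: 0xce (blk 25, set 1) → MISS  vc=[9, 13]
7: 0xfe (blk 31, set 3) → L1-HIT  vc=[9, 13]
8: 0xfd (blk 31, set 3) → L1-HIT  vc=[9, 13]
9: 0xff (blk 31, set 3) → L1-HIT  vc=[9, 13]
10: 0x48 (blk 9, set 1) → VC-HIT  vc=[25, 13]
11: 0x59 (blk 11, set 3) → MISS  vc=[25, 13, 31]
12: 0x29 (blk 5, set 1) → MISS  vc=[25, 13, 31, 9]
13: 0x4f (blk 9, set 1) → VC-HIT  vc=[25, 13, 31, 5]
14: 0x2c (blk 5, set 1) → VC-HIT  vc=[25, 13, 31, 9]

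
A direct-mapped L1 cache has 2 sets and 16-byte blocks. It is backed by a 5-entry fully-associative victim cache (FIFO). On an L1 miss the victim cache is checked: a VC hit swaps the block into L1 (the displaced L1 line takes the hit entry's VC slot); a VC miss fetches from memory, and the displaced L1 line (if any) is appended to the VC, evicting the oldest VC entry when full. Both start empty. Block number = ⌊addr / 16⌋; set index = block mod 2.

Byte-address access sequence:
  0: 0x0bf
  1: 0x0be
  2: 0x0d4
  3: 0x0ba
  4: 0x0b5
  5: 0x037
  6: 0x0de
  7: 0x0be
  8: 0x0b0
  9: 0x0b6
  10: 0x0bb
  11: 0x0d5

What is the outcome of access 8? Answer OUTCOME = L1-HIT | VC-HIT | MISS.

  [0] addr=0xbf blk=11 s=1: MISS | VC []
  [1] addr=0xbe blk=11 s=1: L1-HIT | VC []
  [2] addr=0xd4 blk=13 s=1: MISS | VC [11]
  [3] addr=0xba blk=11 s=1: VC-HIT | VC [13]
  [4] addr=0xb5 blk=11 s=1: L1-HIT | VC [13]
  [5] addr=0x37 blk=3 s=1: MISS | VC [13, 11]
  [6] addr=0xde blk=13 s=1: VC-HIT | VC [3, 11]
  [7] addr=0xbe blk=11 s=1: VC-HIT | VC [3, 13]
  [8] addr=0xb0 blk=11 s=1: L1-HIT | VC [3, 13]
  [9] addr=0xb6 blk=11 s=1: L1-HIT | VC [3, 13]
  [10] addr=0xbb blk=11 s=1: L1-HIT | VC [3, 13]
  [11] addr=0xd5 blk=13 s=1: VC-HIT | VC [3, 11]

OUTCOME = L1-HIT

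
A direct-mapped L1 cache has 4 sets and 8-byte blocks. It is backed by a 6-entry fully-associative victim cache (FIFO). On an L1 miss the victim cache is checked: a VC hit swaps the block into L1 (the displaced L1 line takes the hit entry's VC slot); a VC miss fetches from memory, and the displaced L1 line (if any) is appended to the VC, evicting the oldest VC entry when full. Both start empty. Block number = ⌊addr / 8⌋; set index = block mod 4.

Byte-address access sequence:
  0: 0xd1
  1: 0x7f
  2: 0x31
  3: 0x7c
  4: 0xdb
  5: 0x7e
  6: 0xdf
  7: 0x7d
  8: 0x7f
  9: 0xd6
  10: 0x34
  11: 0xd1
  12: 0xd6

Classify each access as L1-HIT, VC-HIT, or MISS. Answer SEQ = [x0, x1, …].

0: 0xd1 (blk 26, set 2) → MISS  vc=[]
1: 0x7f (blk 15, set 3) → MISS  vc=[]
2: 0x31 (blk 6, set 2) → MISS  vc=[26]
3: 0x7c (blk 15, set 3) → L1-HIT  vc=[26]
4: 0xdb (blk 27, set 3) → MISS  vc=[26, 15]
5: 0x7e (blk 15, set 3) → VC-HIT  vc=[26, 27]
6: 0xdf (blk 27, set 3) → VC-HIT  vc=[26, 15]
7: 0x7d (blk 15, set 3) → VC-HIT  vc=[26, 27]
8: 0x7f (blk 15, set 3) → L1-HIT  vc=[26, 27]
9: 0xd6 (blk 26, set 2) → VC-HIT  vc=[6, 27]
10: 0x34 (blk 6, set 2) → VC-HIT  vc=[26, 27]
11: 0xd1 (blk 26, set 2) → VC-HIT  vc=[6, 27]
12: 0xd6 (blk 26, set 2) → L1-HIT  vc=[6, 27]

SEQ = [MISS, MISS, MISS, L1-HIT, MISS, VC-HIT, VC-HIT, VC-HIT, L1-HIT, VC-HIT, VC-HIT, VC-HIT, L1-HIT]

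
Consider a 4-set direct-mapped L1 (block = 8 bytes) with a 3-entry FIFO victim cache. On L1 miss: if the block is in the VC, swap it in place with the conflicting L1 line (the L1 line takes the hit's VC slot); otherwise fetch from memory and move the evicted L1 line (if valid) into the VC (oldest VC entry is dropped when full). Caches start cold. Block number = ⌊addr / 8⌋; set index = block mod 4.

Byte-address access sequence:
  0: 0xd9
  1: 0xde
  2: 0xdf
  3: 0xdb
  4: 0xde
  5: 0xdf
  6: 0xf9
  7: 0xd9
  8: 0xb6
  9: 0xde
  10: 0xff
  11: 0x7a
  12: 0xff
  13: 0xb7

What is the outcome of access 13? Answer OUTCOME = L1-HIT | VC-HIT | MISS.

OUTCOME = L1-HIT

#0 0xd9→b27/s3 MISS; vc=[]
#1 0xde→b27/s3 L1-HIT; vc=[]
#2 0xdf→b27/s3 L1-HIT; vc=[]
#3 0xdb→b27/s3 L1-HIT; vc=[]
#4 0xde→b27/s3 L1-HIT; vc=[]
#5 0xdf→b27/s3 L1-HIT; vc=[]
#6 0xf9→b31/s3 MISS; vc=[27]
#7 0xd9→b27/s3 VC-HIT; vc=[31]
#8 0xb6→b22/s2 MISS; vc=[31]
#9 0xde→b27/s3 L1-HIT; vc=[31]
#10 0xff→b31/s3 VC-HIT; vc=[27]
#11 0x7a→b15/s3 MISS; vc=[27,31]
#12 0xff→b31/s3 VC-HIT; vc=[27,15]
#13 0xb7→b22/s2 L1-HIT; vc=[27,15]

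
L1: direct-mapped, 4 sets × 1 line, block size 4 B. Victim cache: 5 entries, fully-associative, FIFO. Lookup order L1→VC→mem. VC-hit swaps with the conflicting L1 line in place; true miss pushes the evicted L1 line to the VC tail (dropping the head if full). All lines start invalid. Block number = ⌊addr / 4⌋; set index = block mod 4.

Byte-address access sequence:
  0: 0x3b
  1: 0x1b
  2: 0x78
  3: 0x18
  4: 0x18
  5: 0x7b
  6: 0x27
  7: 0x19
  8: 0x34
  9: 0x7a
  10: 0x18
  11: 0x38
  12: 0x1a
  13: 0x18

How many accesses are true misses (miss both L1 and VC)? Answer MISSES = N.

  [0] addr=0x3b blk=14 s=2: MISS | VC []
  [1] addr=0x1b blk=6 s=2: MISS | VC [14]
  [2] addr=0x78 blk=30 s=2: MISS | VC [14, 6]
  [3] addr=0x18 blk=6 s=2: VC-HIT | VC [14, 30]
  [4] addr=0x18 blk=6 s=2: L1-HIT | VC [14, 30]
  [5] addr=0x7b blk=30 s=2: VC-HIT | VC [14, 6]
  [6] addr=0x27 blk=9 s=1: MISS | VC [14, 6]
  [7] addr=0x19 blk=6 s=2: VC-HIT | VC [14, 30]
  [8] addr=0x34 blk=13 s=1: MISS | VC [14, 30, 9]
  [9] addr=0x7a blk=30 s=2: VC-HIT | VC [14, 6, 9]
  [10] addr=0x18 blk=6 s=2: VC-HIT | VC [14, 30, 9]
  [11] addr=0x38 blk=14 s=2: VC-HIT | VC [6, 30, 9]
  [12] addr=0x1a blk=6 s=2: VC-HIT | VC [14, 30, 9]
  [13] addr=0x18 blk=6 s=2: L1-HIT | VC [14, 30, 9]

MISSES = 5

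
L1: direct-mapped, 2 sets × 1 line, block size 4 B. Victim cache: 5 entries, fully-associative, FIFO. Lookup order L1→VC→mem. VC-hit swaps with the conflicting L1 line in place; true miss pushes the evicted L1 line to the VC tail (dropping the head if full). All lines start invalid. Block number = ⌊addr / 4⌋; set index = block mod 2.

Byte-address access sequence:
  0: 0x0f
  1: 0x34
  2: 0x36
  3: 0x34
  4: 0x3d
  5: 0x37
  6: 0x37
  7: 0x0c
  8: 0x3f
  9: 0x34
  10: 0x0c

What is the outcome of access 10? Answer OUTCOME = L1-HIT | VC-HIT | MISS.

OUTCOME = VC-HIT

  [0] addr=0xf blk=3 s=1: MISS | VC []
  [1] addr=0x34 blk=13 s=1: MISS | VC [3]
  [2] addr=0x36 blk=13 s=1: L1-HIT | VC [3]
  [3] addr=0x34 blk=13 s=1: L1-HIT | VC [3]
  [4] addr=0x3d blk=15 s=1: MISS | VC [3, 13]
  [5] addr=0x37 blk=13 s=1: VC-HIT | VC [3, 15]
  [6] addr=0x37 blk=13 s=1: L1-HIT | VC [3, 15]
  [7] addr=0xc blk=3 s=1: VC-HIT | VC [13, 15]
  [8] addr=0x3f blk=15 s=1: VC-HIT | VC [13, 3]
  [9] addr=0x34 blk=13 s=1: VC-HIT | VC [15, 3]
  [10] addr=0xc blk=3 s=1: VC-HIT | VC [15, 13]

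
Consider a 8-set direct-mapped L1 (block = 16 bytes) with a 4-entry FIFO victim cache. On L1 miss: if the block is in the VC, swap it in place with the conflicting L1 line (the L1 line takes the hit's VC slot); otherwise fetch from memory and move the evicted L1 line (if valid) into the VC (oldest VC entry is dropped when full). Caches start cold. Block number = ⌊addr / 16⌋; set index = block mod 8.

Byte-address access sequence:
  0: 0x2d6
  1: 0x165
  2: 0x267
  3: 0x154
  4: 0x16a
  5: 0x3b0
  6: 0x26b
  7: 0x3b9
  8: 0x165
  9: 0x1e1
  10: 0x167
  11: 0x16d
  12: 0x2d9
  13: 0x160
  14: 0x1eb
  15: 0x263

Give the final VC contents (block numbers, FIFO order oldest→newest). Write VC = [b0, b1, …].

  [0] addr=0x2d6 blk=45 s=5: MISS | VC []
  [1] addr=0x165 blk=22 s=6: MISS | VC []
  [2] addr=0x267 blk=38 s=6: MISS | VC [22]
  [3] addr=0x154 blk=21 s=5: MISS | VC [22, 45]
  [4] addr=0x16a blk=22 s=6: VC-HIT | VC [38, 45]
  [5] addr=0x3b0 blk=59 s=3: MISS | VC [38, 45]
  [6] addr=0x26b blk=38 s=6: VC-HIT | VC [22, 45]
  [7] addr=0x3b9 blk=59 s=3: L1-HIT | VC [22, 45]
  [8] addr=0x165 blk=22 s=6: VC-HIT | VC [38, 45]
  [9] addr=0x1e1 blk=30 s=6: MISS | VC [38, 45, 22]
  [10] addr=0x167 blk=22 s=6: VC-HIT | VC [38, 45, 30]
  [11] addr=0x16d blk=22 s=6: L1-HIT | VC [38, 45, 30]
  [12] addr=0x2d9 blk=45 s=5: VC-HIT | VC [38, 21, 30]
  [13] addr=0x160 blk=22 s=6: L1-HIT | VC [38, 21, 30]
  [14] addr=0x1eb blk=30 s=6: VC-HIT | VC [38, 21, 22]
  [15] addr=0x263 blk=38 s=6: VC-HIT | VC [30, 21, 22]

VC = [30, 21, 22]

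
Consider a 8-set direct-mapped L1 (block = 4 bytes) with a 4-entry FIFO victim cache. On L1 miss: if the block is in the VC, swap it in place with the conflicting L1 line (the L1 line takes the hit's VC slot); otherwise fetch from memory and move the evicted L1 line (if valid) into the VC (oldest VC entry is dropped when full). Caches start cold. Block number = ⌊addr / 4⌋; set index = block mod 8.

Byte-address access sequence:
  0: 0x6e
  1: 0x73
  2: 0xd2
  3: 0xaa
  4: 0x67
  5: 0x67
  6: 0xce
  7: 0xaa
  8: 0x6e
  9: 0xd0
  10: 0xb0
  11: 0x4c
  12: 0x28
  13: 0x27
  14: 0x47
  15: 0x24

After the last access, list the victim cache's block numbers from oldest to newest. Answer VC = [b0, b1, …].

VC = [27, 42, 25, 17]

  [0] addr=0x6e blk=27 s=3: MISS | VC []
  [1] addr=0x73 blk=28 s=4: MISS | VC []
  [2] addr=0xd2 blk=52 s=4: MISS | VC [28]
  [3] addr=0xaa blk=42 s=2: MISS | VC [28]
  [4] addr=0x67 blk=25 s=1: MISS | VC [28]
  [5] addr=0x67 blk=25 s=1: L1-HIT | VC [28]
  [6] addr=0xce blk=51 s=3: MISS | VC [28, 27]
  [7] addr=0xaa blk=42 s=2: L1-HIT | VC [28, 27]
  [8] addr=0x6e blk=27 s=3: VC-HIT | VC [28, 51]
  [9] addr=0xd0 blk=52 s=4: L1-HIT | VC [28, 51]
  [10] addr=0xb0 blk=44 s=4: MISS | VC [28, 51, 52]
  [11] addr=0x4c blk=19 s=3: MISS | VC [28, 51, 52, 27]
  [12] addr=0x28 blk=10 s=2: MISS | VC [51, 52, 27, 42]
  [13] addr=0x27 blk=9 s=1: MISS | VC [52, 27, 42, 25]
  [14] addr=0x47 blk=17 s=1: MISS | VC [27, 42, 25, 9]
  [15] addr=0x24 blk=9 s=1: VC-HIT | VC [27, 42, 25, 17]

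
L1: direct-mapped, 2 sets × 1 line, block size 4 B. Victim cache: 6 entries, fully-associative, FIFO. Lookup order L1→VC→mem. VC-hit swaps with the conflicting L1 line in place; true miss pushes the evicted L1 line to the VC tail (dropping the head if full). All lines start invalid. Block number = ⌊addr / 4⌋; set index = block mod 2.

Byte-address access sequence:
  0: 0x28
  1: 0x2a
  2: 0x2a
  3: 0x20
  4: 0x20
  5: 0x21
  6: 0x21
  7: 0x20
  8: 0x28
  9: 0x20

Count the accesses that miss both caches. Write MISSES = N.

#0 0x28→b10/s0 MISS; vc=[]
#1 0x2a→b10/s0 L1-HIT; vc=[]
#2 0x2a→b10/s0 L1-HIT; vc=[]
#3 0x20→b8/s0 MISS; vc=[10]
#4 0x20→b8/s0 L1-HIT; vc=[10]
#5 0x21→b8/s0 L1-HIT; vc=[10]
#6 0x21→b8/s0 L1-HIT; vc=[10]
#7 0x20→b8/s0 L1-HIT; vc=[10]
#8 0x28→b10/s0 VC-HIT; vc=[8]
#9 0x20→b8/s0 VC-HIT; vc=[10]

MISSES = 2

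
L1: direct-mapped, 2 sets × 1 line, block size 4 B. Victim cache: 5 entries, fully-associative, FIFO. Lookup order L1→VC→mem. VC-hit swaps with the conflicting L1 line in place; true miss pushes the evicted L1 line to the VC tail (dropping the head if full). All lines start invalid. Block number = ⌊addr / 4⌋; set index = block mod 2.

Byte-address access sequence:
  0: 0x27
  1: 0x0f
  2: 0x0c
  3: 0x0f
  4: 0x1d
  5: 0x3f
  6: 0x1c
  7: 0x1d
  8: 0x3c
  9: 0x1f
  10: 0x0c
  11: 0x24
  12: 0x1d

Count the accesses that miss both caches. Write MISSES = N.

MISSES = 4

  [0] addr=0x27 blk=9 s=1: MISS | VC []
  [1] addr=0xf blk=3 s=1: MISS | VC [9]
  [2] addr=0xc blk=3 s=1: L1-HIT | VC [9]
  [3] addr=0xf blk=3 s=1: L1-HIT | VC [9]
  [4] addr=0x1d blk=7 s=1: MISS | VC [9, 3]
  [5] addr=0x3f blk=15 s=1: MISS | VC [9, 3, 7]
  [6] addr=0x1c blk=7 s=1: VC-HIT | VC [9, 3, 15]
  [7] addr=0x1d blk=7 s=1: L1-HIT | VC [9, 3, 15]
  [8] addr=0x3c blk=15 s=1: VC-HIT | VC [9, 3, 7]
  [9] addr=0x1f blk=7 s=1: VC-HIT | VC [9, 3, 15]
  [10] addr=0xc blk=3 s=1: VC-HIT | VC [9, 7, 15]
  [11] addr=0x24 blk=9 s=1: VC-HIT | VC [3, 7, 15]
  [12] addr=0x1d blk=7 s=1: VC-HIT | VC [3, 9, 15]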